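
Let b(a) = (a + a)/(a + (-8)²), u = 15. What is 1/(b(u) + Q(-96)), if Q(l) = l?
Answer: -79/7554 ≈ -0.010458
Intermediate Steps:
b(a) = 2*a/(64 + a) (b(a) = (2*a)/(a + 64) = (2*a)/(64 + a) = 2*a/(64 + a))
1/(b(u) + Q(-96)) = 1/(2*15/(64 + 15) - 96) = 1/(2*15/79 - 96) = 1/(2*15*(1/79) - 96) = 1/(30/79 - 96) = 1/(-7554/79) = -79/7554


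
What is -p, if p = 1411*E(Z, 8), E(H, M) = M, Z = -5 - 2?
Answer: -11288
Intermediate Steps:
Z = -7
p = 11288 (p = 1411*8 = 11288)
-p = -1*11288 = -11288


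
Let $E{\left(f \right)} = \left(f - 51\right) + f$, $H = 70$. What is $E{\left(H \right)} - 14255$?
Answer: $-14166$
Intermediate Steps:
$E{\left(f \right)} = -51 + 2 f$ ($E{\left(f \right)} = \left(-51 + f\right) + f = -51 + 2 f$)
$E{\left(H \right)} - 14255 = \left(-51 + 2 \cdot 70\right) - 14255 = \left(-51 + 140\right) - 14255 = 89 - 14255 = -14166$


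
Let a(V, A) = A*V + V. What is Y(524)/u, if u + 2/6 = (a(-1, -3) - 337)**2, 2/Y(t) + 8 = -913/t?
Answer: -1572/859360385 ≈ -1.8293e-6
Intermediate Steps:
a(V, A) = V + A*V
Y(t) = 2/(-8 - 913/t)
u = 336674/3 (u = -1/3 + (-(1 - 3) - 337)**2 = -1/3 + (-1*(-2) - 337)**2 = -1/3 + (2 - 337)**2 = -1/3 + (-335)**2 = -1/3 + 112225 = 336674/3 ≈ 1.1222e+5)
Y(524)/u = (-2*524/(913 + 8*524))/(336674/3) = -2*524/(913 + 4192)*(3/336674) = -2*524/5105*(3/336674) = -2*524*1/5105*(3/336674) = -1048/5105*3/336674 = -1572/859360385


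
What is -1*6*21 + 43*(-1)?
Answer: -169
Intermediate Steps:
-1*6*21 + 43*(-1) = -6*21 - 43 = -126 - 43 = -169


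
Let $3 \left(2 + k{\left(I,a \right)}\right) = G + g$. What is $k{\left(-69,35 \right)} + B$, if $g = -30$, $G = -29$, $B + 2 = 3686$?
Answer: $\frac{10987}{3} \approx 3662.3$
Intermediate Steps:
$B = 3684$ ($B = -2 + 3686 = 3684$)
$k{\left(I,a \right)} = - \frac{65}{3}$ ($k{\left(I,a \right)} = -2 + \frac{-29 - 30}{3} = -2 + \frac{1}{3} \left(-59\right) = -2 - \frac{59}{3} = - \frac{65}{3}$)
$k{\left(-69,35 \right)} + B = - \frac{65}{3} + 3684 = \frac{10987}{3}$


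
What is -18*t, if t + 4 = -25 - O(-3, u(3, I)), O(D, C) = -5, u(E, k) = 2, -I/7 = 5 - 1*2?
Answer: 432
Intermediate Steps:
I = -21 (I = -7*(5 - 1*2) = -7*(5 - 2) = -7*3 = -21)
t = -24 (t = -4 + (-25 - 1*(-5)) = -4 + (-25 + 5) = -4 - 20 = -24)
-18*t = -18*(-24) = 432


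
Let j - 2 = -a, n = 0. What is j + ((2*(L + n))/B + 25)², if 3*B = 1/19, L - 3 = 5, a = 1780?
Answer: 876191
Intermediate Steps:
L = 8 (L = 3 + 5 = 8)
B = 1/57 (B = (⅓)/19 = (⅓)*(1/19) = 1/57 ≈ 0.017544)
j = -1778 (j = 2 - 1*1780 = 2 - 1780 = -1778)
j + ((2*(L + n))/B + 25)² = -1778 + ((2*(8 + 0))/(1/57) + 25)² = -1778 + ((2*8)*57 + 25)² = -1778 + (16*57 + 25)² = -1778 + (912 + 25)² = -1778 + 937² = -1778 + 877969 = 876191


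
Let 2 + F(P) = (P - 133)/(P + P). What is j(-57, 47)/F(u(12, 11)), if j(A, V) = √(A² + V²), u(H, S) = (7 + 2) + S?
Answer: -40*√5458/193 ≈ -15.312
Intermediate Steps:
u(H, S) = 9 + S
F(P) = -2 + (-133 + P)/(2*P) (F(P) = -2 + (P - 133)/(P + P) = -2 + (-133 + P)/((2*P)) = -2 + (-133 + P)*(1/(2*P)) = -2 + (-133 + P)/(2*P))
j(-57, 47)/F(u(12, 11)) = √((-57)² + 47²)/(((-133 - 3*(9 + 11))/(2*(9 + 11)))) = √(3249 + 2209)/(((½)*(-133 - 3*20)/20)) = √5458/(((½)*(1/20)*(-133 - 60))) = √5458/(((½)*(1/20)*(-193))) = √5458/(-193/40) = √5458*(-40/193) = -40*√5458/193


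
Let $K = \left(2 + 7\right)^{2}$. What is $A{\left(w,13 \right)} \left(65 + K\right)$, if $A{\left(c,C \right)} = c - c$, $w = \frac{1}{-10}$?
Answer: $0$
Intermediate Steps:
$w = - \frac{1}{10} \approx -0.1$
$A{\left(c,C \right)} = 0$
$K = 81$ ($K = 9^{2} = 81$)
$A{\left(w,13 \right)} \left(65 + K\right) = 0 \left(65 + 81\right) = 0 \cdot 146 = 0$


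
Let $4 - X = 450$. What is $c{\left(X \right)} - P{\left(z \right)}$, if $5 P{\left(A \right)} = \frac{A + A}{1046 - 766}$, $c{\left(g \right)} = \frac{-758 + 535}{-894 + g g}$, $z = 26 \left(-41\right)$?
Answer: $\frac{26366919}{17326925} \approx 1.5217$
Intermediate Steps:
$z = -1066$
$X = -446$ ($X = 4 - 450 = -446$)
$c{\left(g \right)} = - \frac{223}{-894 + g^{2}}$
$P{\left(A \right)} = \frac{A}{700}$ ($P{\left(A \right)} = \frac{\left(A + A\right) \frac{1}{1046 - 766}}{5} = \frac{2 A \frac{1}{280}}{5} = \frac{\frac{1}{140} A}{5} = \frac{A}{700}$)
$c{\left(X \right)} - P{\left(z \right)} = - \frac{223}{-894 + \left(-446\right)^{2}} - \frac{1}{700} \left(-1066\right) = - \frac{223}{-894 + 198916} - - \frac{533}{350} = - \frac{223}{198022} + \frac{533}{350} = \frac{26366919}{17326925}$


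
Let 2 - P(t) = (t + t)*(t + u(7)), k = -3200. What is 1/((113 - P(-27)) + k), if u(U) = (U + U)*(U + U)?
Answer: -1/12215 ≈ -8.1867e-5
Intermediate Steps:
u(U) = 4*U**2 (u(U) = (2*U)*(2*U) = 4*U**2)
P(t) = 2 - 2*t*(196 + t) (P(t) = 2 - (t + t)*(t + 4*7**2) = 2 - 2*t*(t + 4*49) = 2 - 2*t*(t + 196) = 2 - 2*t*(196 + t))
1/((113 - P(-27)) + k) = 1/((113 - (2 - 392*(-27) - 2*(-27)**2)) - 3200) = 1/((113 - (2 + 10584 - 2*729)) - 3200) = 1/((113 - (2 + 10584 - 1458)) - 3200) = 1/((113 - 1*9128) - 3200) = 1/((113 - 9128) - 3200) = 1/(-9015 - 3200) = 1/(-12215) = -1/12215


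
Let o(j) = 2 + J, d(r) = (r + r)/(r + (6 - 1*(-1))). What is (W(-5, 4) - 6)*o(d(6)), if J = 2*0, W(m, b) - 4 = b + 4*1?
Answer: 12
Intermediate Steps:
W(m, b) = 8 + b (W(m, b) = 4 + (b + 4*1) = 4 + (b + 4) = 4 + (4 + b) = 8 + b)
J = 0
d(r) = 2*r/(7 + r) (d(r) = (2*r)/(r + (6 + 1)) = (2*r)/(r + 7) = (2*r)/(7 + r) = 2*r/(7 + r))
o(j) = 2 (o(j) = 2 + 0 = 2)
(W(-5, 4) - 6)*o(d(6)) = ((8 + 4) - 6)*2 = (12 - 6)*2 = 6*2 = 12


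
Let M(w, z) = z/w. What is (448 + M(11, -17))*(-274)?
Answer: -1345614/11 ≈ -1.2233e+5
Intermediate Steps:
(448 + M(11, -17))*(-274) = (448 - 17/11)*(-274) = (4911/11)*(-274) = -1345614/11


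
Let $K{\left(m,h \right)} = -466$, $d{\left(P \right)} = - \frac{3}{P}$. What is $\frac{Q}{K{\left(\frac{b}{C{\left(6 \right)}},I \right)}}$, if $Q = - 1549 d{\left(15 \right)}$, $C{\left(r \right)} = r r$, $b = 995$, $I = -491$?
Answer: $- \frac{1549}{2330} \approx -0.66481$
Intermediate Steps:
$C{\left(r \right)} = r^{2}$
$Q = \frac{1549}{5}$ ($Q = - 1549 \left(- \frac{3}{15}\right) = - 1549 \left(\left(-3\right) \frac{1}{15}\right) = \left(-1549\right) \left(- \frac{1}{5}\right) = \frac{1549}{5} \approx 309.8$)
$\frac{Q}{K{\left(\frac{b}{C{\left(6 \right)}},I \right)}} = \frac{1549}{5 \left(-466\right)} = \frac{1549}{5} \left(- \frac{1}{466}\right) = - \frac{1549}{2330}$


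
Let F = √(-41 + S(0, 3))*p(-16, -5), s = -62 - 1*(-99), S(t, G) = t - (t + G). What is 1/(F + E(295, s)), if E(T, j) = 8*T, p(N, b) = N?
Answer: 295/697608 + I*√11/174402 ≈ 0.00042287 + 1.9017e-5*I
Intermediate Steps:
S(t, G) = -G (S(t, G) = t - (G + t) = t + (-G - t) = -G)
s = 37 (s = -62 + 99 = 37)
F = -32*I*√11 (F = √(-41 - 1*3)*(-16) = √(-41 - 3)*(-16) = √(-44)*(-16) = (2*I*√11)*(-16) = -32*I*√11 ≈ -106.13*I)
1/(F + E(295, s)) = 1/(-32*I*√11 + 8*295) = 1/(-32*I*√11 + 2360) = 1/(2360 - 32*I*√11)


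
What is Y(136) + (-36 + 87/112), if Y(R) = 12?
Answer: -2601/112 ≈ -23.223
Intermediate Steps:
Y(136) + (-36 + 87/112) = 12 + (-36 + 87/112) = 12 - 3945/112 = -2601/112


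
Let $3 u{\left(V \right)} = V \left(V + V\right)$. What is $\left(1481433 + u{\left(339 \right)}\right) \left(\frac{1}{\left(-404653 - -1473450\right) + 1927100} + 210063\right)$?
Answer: $\frac{980521218109937064}{2995897} \approx 3.2729 \cdot 10^{11}$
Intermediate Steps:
$u{\left(V \right)} = \frac{2 V^{2}}{3}$ ($u{\left(V \right)} = \frac{V \left(V + V\right)}{3} = \frac{V 2 V}{3} = \frac{2 V^{2}}{3}$)
$\left(1481433 + u{\left(339 \right)}\right) \left(\frac{1}{\left(-404653 - -1473450\right) + 1927100} + 210063\right) = \left(1481433 + \frac{2 \cdot 339^{2}}{3}\right) \left(\frac{1}{\left(-404653 - -1473450\right) + 1927100} + 210063\right) = \left(1481433 + \frac{2}{3} \cdot 114921\right) \left(\frac{1}{\left(-404653 + 1473450\right) + 1927100} + 210063\right) = \left(1481433 + 76614\right) \left(\frac{1}{1068797 + 1927100} + 210063\right) = 1558047 \left(\frac{1}{2995897} + 210063\right) = 1558047 \cdot \frac{629327111512}{2995897} = \frac{980521218109937064}{2995897}$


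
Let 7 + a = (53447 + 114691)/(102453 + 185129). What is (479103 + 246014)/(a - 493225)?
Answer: -104265298547/70922238443 ≈ -1.4701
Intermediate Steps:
a = -922468/143791 (a = -7 + (53447 + 114691)/(102453 + 185129) = -7 + 168138/287582 = -7 + 168138*(1/287582) = -7 + 84069/143791 = -922468/143791 ≈ -6.4153)
(479103 + 246014)/(a - 493225) = (479103 + 246014)/(-922468/143791 - 493225) = 725117/(-70922238443/143791) = 725117*(-143791/70922238443) = -104265298547/70922238443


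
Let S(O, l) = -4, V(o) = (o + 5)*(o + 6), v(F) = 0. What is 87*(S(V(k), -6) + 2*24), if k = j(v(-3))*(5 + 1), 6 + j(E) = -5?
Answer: 3828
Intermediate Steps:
j(E) = -11 (j(E) = -6 - 5 = -11)
k = -66 (k = -11*(5 + 1) = -11*6 = -66)
V(o) = (5 + o)*(6 + o)
87*(S(V(k), -6) + 2*24) = 87*(-4 + 2*24) = 87*(-4 + 48) = 87*44 = 3828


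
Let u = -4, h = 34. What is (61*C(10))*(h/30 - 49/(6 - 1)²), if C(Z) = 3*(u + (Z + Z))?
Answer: -60512/25 ≈ -2420.5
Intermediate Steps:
C(Z) = -12 + 6*Z (C(Z) = 3*(-4 + (Z + Z)) = 3*(-4 + 2*Z) = -12 + 6*Z)
(61*C(10))*(h/30 - 49/(6 - 1)²) = (61*(-12 + 6*10))*(34/30 - 49/(6 - 1)²) = (61*(-12 + 60))*(34*(1/30) - 49/(5²)) = (61*48)*(17/15 - 49/25) = 2928*(17/15 - 49*1/25) = 2928*(17/15 - 49/25) = 2928*(-62/75) = -60512/25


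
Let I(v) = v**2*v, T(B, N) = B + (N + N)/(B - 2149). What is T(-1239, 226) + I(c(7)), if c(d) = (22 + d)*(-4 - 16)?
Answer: -165260913546/847 ≈ -1.9511e+8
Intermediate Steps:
c(d) = -440 - 20*d (c(d) = (22 + d)*(-20) = -440 - 20*d)
T(B, N) = B + 2*N/(-2149 + B) (T(B, N) = B + (2*N)/(-2149 + B) = B + 2*N/(-2149 + B))
I(v) = v**3
T(-1239, 226) + I(c(7)) = ((-1239)**2 - 2149*(-1239) + 2*226)/(-2149 - 1239) + (-440 - 20*7)**3 = (1535121 + 2662611 + 452)/(-3388) + (-440 - 140)**3 = -1/3388*4198184 + (-580)**3 = -1049546/847 - 195112000 = -165260913546/847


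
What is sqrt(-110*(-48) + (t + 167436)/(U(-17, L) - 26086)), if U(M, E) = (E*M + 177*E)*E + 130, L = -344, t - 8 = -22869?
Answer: sqrt(471907352174129945)/9453902 ≈ 72.664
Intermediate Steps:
t = -22861 (t = 8 - 22869 = -22861)
U(M, E) = 130 + E*(177*E + E*M) (U(M, E) = (177*E + E*M)*E + 130 = E*(177*E + E*M) + 130 = 130 + E*(177*E + E*M))
sqrt(-110*(-48) + (t + 167436)/(U(-17, L) - 26086)) = sqrt(-110*(-48) + (-22861 + 167436)/((130 + 177*(-344)**2 - 17*(-344)**2) - 26086)) = sqrt(5280 + 144575/((130 + 177*118336 - 17*118336) - 26086)) = sqrt(5280 + 144575/((130 + 20945472 - 2011712) - 26086)) = sqrt(5280 + 144575/(18933890 - 26086)) = sqrt(5280 + 144575/18907804) = sqrt(99833349695/18907804) = sqrt(471907352174129945)/9453902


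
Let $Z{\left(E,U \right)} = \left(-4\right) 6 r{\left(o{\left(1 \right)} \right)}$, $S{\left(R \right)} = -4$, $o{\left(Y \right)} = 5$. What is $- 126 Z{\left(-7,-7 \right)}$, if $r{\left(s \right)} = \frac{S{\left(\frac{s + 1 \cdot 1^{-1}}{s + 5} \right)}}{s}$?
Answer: $- \frac{12096}{5} \approx -2419.2$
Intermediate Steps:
$r{\left(s \right)} = - \frac{4}{s}$
$Z{\left(E,U \right)} = \frac{96}{5}$ ($Z{\left(E,U \right)} = \left(-4\right) 6 \left(- \frac{4}{5}\right) = - 24 \left(\left(-4\right) \frac{1}{5}\right) = \left(-24\right) \left(- \frac{4}{5}\right) = \frac{96}{5}$)
$- 126 Z{\left(-7,-7 \right)} = \left(-126\right) \frac{96}{5} = - \frac{12096}{5}$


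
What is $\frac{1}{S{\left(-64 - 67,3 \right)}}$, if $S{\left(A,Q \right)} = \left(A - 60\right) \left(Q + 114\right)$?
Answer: $- \frac{1}{22347} \approx -4.4749 \cdot 10^{-5}$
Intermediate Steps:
$S{\left(A,Q \right)} = \left(-60 + A\right) \left(114 + Q\right)$
$\frac{1}{S{\left(-64 - 67,3 \right)}} = \frac{1}{-6840 - 180 + 114 \left(-64 - 67\right) + \left(-64 - 67\right) 3} = \frac{1}{-6840 - 180 + 114 \left(-131\right) - 393} = \frac{1}{-6840 - 180 - 14934 - 393} = \frac{1}{-22347} = - \frac{1}{22347}$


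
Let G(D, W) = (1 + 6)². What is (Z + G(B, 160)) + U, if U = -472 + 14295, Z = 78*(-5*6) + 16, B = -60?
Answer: 11548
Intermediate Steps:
Z = -2324 (Z = 78*(-30) + 16 = -2340 + 16 = -2324)
G(D, W) = 49 (G(D, W) = 7² = 49)
U = 13823
(Z + G(B, 160)) + U = (-2324 + 49) + 13823 = -2275 + 13823 = 11548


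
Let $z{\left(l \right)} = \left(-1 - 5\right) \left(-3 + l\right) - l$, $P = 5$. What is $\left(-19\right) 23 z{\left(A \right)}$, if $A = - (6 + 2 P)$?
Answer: $-56810$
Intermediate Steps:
$A = -16$ ($A = - (6 + 2 \cdot 5) = - (6 + 10) = \left(-1\right) 16 = -16$)
$z{\left(l \right)} = 18 - 7 l$ ($z{\left(l \right)} = - 6 \left(-3 + l\right) - l = \left(18 - 6 l\right) - l = 18 - 7 l$)
$\left(-19\right) 23 z{\left(A \right)} = \left(-19\right) 23 \left(18 - -112\right) = - 437 \left(18 + 112\right) = \left(-437\right) 130 = -56810$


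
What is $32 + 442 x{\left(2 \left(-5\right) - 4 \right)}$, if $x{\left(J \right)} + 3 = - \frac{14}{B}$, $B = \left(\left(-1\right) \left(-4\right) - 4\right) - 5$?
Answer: $- \frac{282}{5} \approx -56.4$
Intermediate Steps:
$B = -5$ ($B = \left(4 - 4\right) - 5 = 0 - 5 = -5$)
$x{\left(J \right)} = - \frac{1}{5}$ ($x{\left(J \right)} = -3 - \frac{14}{-5} = -3 - - \frac{14}{5} = -3 + \frac{14}{5} = - \frac{1}{5}$)
$32 + 442 x{\left(2 \left(-5\right) - 4 \right)} = 32 + 442 \left(- \frac{1}{5}\right) = 32 - \frac{442}{5} = - \frac{282}{5}$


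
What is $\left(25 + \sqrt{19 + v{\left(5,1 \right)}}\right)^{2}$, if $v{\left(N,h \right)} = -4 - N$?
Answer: $\left(25 + \sqrt{10}\right)^{2} \approx 793.11$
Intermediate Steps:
$\left(25 + \sqrt{19 + v{\left(5,1 \right)}}\right)^{2} = \left(25 + \sqrt{19 - 9}\right)^{2} = \left(25 + \sqrt{10}\right)^{2}$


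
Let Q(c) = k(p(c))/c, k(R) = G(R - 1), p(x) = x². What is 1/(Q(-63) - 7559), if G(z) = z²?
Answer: -63/16221241 ≈ -3.8838e-6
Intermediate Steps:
k(R) = (-1 + R)² (k(R) = (R - 1)² = (-1 + R)²)
Q(c) = (-1 + c²)²/c
1/(Q(-63) - 7559) = 1/((-1 + (-63)²)²/(-63) - 7559) = 1/(-(-1 + 3969)²/63 - 7559) = 1/(-1/63*3968² - 7559) = 1/(-1/63*15745024 - 7559) = 1/(-15745024/63 - 7559) = 1/(-16221241/63) = -63/16221241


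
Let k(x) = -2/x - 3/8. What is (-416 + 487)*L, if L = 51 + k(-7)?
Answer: 202421/56 ≈ 3614.7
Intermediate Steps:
k(x) = -3/8 - 2/x (k(x) = -2/x - 3*1/8 = -2/x - 3/8 = -3/8 - 2/x)
L = 2851/56 (L = 51 + (-3/8 - 2/(-7)) = 51 + (-3/8 - 2*(-1/7)) = 51 + (-3/8 + 2/7) = 51 - 5/56 = 2851/56 ≈ 50.911)
(-416 + 487)*L = (-416 + 487)*(2851/56) = 71*(2851/56) = 202421/56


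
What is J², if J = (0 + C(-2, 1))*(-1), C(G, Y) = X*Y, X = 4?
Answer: 16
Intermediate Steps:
C(G, Y) = 4*Y
J = -4 (J = (0 + 4*1)*(-1) = (0 + 4)*(-1) = 4*(-1) = -4)
J² = (-4)² = 16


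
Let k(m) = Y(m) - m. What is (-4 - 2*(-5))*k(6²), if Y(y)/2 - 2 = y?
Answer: 240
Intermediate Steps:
Y(y) = 4 + 2*y
k(m) = 4 + m (k(m) = (4 + 2*m) - m = 4 + m)
(-4 - 2*(-5))*k(6²) = (-4 - 2*(-5))*(4 + 6²) = (-4 + 10)*(4 + 36) = 6*40 = 240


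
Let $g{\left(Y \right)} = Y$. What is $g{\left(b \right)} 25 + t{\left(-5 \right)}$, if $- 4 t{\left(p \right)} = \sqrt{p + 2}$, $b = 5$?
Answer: $125 - \frac{i \sqrt{3}}{4} \approx 125.0 - 0.43301 i$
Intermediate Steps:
$t{\left(p \right)} = - \frac{\sqrt{2 + p}}{4}$ ($t{\left(p \right)} = - \frac{\sqrt{p + 2}}{4} = - \frac{\sqrt{2 + p}}{4}$)
$g{\left(b \right)} 25 + t{\left(-5 \right)} = 5 \cdot 25 - \frac{\sqrt{2 - 5}}{4} = 125 - \frac{\sqrt{-3}}{4} = 125 - \frac{i \sqrt{3}}{4}$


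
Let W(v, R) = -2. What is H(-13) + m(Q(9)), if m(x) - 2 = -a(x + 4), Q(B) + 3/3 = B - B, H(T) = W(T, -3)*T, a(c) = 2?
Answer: 26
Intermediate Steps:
H(T) = -2*T
Q(B) = -1 (Q(B) = -1 + (B - B) = -1 + 0 = -1)
m(x) = 0 (m(x) = 2 - 1*2 = 2 - 2 = 0)
H(-13) + m(Q(9)) = -2*(-13) + 0 = 26 + 0 = 26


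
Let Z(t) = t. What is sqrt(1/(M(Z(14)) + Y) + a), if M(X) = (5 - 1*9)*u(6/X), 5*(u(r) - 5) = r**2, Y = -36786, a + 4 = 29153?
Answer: sqrt(2370263013886300394)/9017506 ≈ 170.73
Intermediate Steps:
a = 29149 (a = -4 + 29153 = 29149)
u(r) = 5 + r**2/5
M(X) = -20 - 144/(5*X**2) (M(X) = (5 - 1*9)*(5 + (6/X)**2/5) = (5 - 9)*(5 + (36/X**2)/5) = -4*(5 + 36/(5*X**2)) = -20 - 144/(5*X**2))
sqrt(1/(M(Z(14)) + Y) + a) = sqrt(1/((-20 - 144/5/14**2) - 36786) + 29149) = sqrt(1/((-20 - 144/5*1/196) - 36786) + 29149) = sqrt(1/((-20 - 36/245) - 36786) + 29149) = sqrt(1/(-4936/245 - 36786) + 29149) = sqrt(1/(-9017506/245) + 29149) = sqrt(-245/9017506 + 29149) = sqrt(262851282149/9017506) = sqrt(2370263013886300394)/9017506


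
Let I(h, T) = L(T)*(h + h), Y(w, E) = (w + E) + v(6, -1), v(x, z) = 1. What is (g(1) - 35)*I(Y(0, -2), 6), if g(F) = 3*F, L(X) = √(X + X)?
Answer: 128*√3 ≈ 221.70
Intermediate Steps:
L(X) = √2*√X (L(X) = √(2*X) = √2*√X)
Y(w, E) = 1 + E + w (Y(w, E) = (w + E) + 1 = (E + w) + 1 = 1 + E + w)
I(h, T) = 2*h*√2*√T (I(h, T) = (√2*√T)*(h + h) = (√2*√T)*(2*h) = 2*h*√2*√T)
(g(1) - 35)*I(Y(0, -2), 6) = (3*1 - 35)*(2*(1 - 2 + 0)*√2*√6) = (3 - 35)*(2*(-1)*√2*√6) = -(-128)*√3 = 128*√3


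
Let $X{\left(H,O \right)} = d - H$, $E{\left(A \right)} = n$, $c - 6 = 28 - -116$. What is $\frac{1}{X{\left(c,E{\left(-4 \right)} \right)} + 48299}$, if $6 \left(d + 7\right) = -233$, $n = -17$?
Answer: $\frac{6}{288619} \approx 2.0789 \cdot 10^{-5}$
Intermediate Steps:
$c = 150$ ($c = 6 + \left(28 - -116\right) = 6 + \left(28 + 116\right) = 6 + 144 = 150$)
$E{\left(A \right)} = -17$
$d = - \frac{275}{6}$ ($d = -7 + \frac{1}{6} \left(-233\right) = -7 - \frac{233}{6} = - \frac{275}{6} \approx -45.833$)
$X{\left(H,O \right)} = - \frac{275}{6} - H$
$\frac{1}{X{\left(c,E{\left(-4 \right)} \right)} + 48299} = \frac{1}{\left(- \frac{275}{6} - 150\right) + 48299} = \frac{1}{- \frac{1175}{6} + 48299} = \frac{1}{\frac{288619}{6}} = \frac{6}{288619}$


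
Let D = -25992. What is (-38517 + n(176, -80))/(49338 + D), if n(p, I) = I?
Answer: -38597/23346 ≈ -1.6533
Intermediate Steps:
(-38517 + n(176, -80))/(49338 + D) = (-38517 - 80)/(49338 - 25992) = -38597/23346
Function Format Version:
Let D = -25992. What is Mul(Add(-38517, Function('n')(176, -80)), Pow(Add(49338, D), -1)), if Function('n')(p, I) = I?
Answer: Rational(-38597, 23346) ≈ -1.6533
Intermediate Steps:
Mul(Add(-38517, Function('n')(176, -80)), Pow(Add(49338, D), -1)) = Mul(Add(-38517, -80), Pow(Add(49338, -25992), -1)) = Mul(-38597, Pow(23346, -1)) = Mul(-38597, Rational(1, 23346)) = Rational(-38597, 23346)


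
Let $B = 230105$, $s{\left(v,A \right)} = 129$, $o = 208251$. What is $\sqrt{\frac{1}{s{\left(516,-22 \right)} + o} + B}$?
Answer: $\frac{\sqrt{2497917736442595}}{104190} \approx 479.69$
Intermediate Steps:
$\sqrt{\frac{1}{s{\left(516,-22 \right)} + o} + B} = \sqrt{\frac{1}{129 + 208251} + 230105} = \sqrt{\frac{1}{208380} + 230105} = \sqrt{\frac{47949279901}{208380}} = \frac{\sqrt{2497917736442595}}{104190}$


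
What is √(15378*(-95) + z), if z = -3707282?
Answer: 8*I*√80753 ≈ 2273.4*I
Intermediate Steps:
√(15378*(-95) + z) = √(15378*(-95) - 3707282) = √(-1460910 - 3707282) = √(-5168192) = 8*I*√80753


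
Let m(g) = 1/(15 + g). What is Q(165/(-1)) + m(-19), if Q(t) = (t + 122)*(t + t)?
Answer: 56759/4 ≈ 14190.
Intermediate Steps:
Q(t) = 2*t*(122 + t) (Q(t) = (122 + t)*(2*t) = 2*t*(122 + t))
Q(165/(-1)) + m(-19) = 2*(165/(-1))*(122 + 165/(-1)) + 1/(15 - 19) = 2*(165*(-1))*(122 + 165*(-1)) + 1/(-4) = 2*(-165)*(122 - 165) - ¼ = 2*(-165)*(-43) - ¼ = 14190 - ¼ = 56759/4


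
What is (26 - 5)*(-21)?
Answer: -441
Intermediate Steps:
(26 - 5)*(-21) = 21*(-21) = -441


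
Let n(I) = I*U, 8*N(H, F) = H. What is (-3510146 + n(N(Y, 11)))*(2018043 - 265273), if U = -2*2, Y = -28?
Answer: -6152454065640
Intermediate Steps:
U = -4
N(H, F) = H/8
n(I) = -4*I (n(I) = I*(-4) = -4*I)
(-3510146 + n(N(Y, 11)))*(2018043 - 265273) = (-3510146 - (-28)/2)*(2018043 - 265273) = (-3510146 - 4*(-7/2))*1752770 = (-3510146 + 14)*1752770 = -3510132*1752770 = -6152454065640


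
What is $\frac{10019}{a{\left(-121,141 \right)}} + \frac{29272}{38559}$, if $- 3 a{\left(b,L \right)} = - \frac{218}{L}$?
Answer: $\frac{163420849979}{8405862} \approx 19441.0$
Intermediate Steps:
$a{\left(b,L \right)} = \frac{218}{3 L}$ ($a{\left(b,L \right)} = - \frac{\left(-218\right) \frac{1}{L}}{3} = \frac{218}{3 L}$)
$\frac{10019}{a{\left(-121,141 \right)}} + \frac{29272}{38559} = \frac{10019}{\frac{218}{3} \cdot \frac{1}{141}} + \frac{29272}{38559} = \frac{10019}{\frac{218}{3} \cdot \frac{1}{141}} + 29272 \cdot \frac{1}{38559} = \frac{10019}{\frac{218}{423}} + \frac{29272}{38559} = 10019 \cdot \frac{423}{218} + \frac{29272}{38559} = \frac{4238037}{218} + \frac{29272}{38559} = \frac{163420849979}{8405862}$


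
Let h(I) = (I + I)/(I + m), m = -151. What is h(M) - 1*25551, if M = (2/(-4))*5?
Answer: -7844147/307 ≈ -25551.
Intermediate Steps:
M = -5/2 (M = (2*(-¼))*5 = -½*5 = -5/2 ≈ -2.5000)
h(I) = 2*I/(-151 + I) (h(I) = (I + I)/(I - 151) = (2*I)/(-151 + I) = 2*I/(-151 + I))
h(M) - 1*25551 = 2*(-5/2)/(-151 - 5/2) - 1*25551 = 2*(-5/2)/(-307/2) - 25551 = 2*(-5/2)*(-2/307) - 25551 = 10/307 - 25551 = -7844147/307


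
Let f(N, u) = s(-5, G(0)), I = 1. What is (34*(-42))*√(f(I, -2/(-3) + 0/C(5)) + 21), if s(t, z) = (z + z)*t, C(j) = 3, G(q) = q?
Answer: -1428*√21 ≈ -6543.9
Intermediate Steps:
s(t, z) = 2*t*z (s(t, z) = (2*z)*t = 2*t*z)
f(N, u) = 0 (f(N, u) = 2*(-5)*0 = 0)
(34*(-42))*√(f(I, -2/(-3) + 0/C(5)) + 21) = (34*(-42))*√(0 + 21) = -1428*√21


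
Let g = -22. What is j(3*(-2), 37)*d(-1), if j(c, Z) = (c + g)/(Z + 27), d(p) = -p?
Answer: -7/16 ≈ -0.43750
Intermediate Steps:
j(c, Z) = (-22 + c)/(27 + Z) (j(c, Z) = (c - 22)/(Z + 27) = (-22 + c)/(27 + Z))
j(3*(-2), 37)*d(-1) = ((-22 + 3*(-2))/(27 + 37))*(-1*(-1)) = ((-22 - 6)/64)*1 = ((1/64)*(-28))*1 = -7/16*1 = -7/16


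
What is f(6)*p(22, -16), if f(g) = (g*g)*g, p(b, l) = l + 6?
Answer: -2160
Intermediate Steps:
p(b, l) = 6 + l
f(g) = g³ (f(g) = g²*g = g³)
f(6)*p(22, -16) = 6³*(6 - 16) = 216*(-10) = -2160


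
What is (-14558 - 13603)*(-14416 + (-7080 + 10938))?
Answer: 297323838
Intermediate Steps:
(-14558 - 13603)*(-14416 + (-7080 + 10938)) = -28161*(-14416 + 3858) = -28161*(-10558) = 297323838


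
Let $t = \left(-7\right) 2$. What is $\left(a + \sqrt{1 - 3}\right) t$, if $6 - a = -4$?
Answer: $-140 - 14 i \sqrt{2} \approx -140.0 - 19.799 i$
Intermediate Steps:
$a = 10$ ($a = 6 - -4 = 6 + 4 = 10$)
$t = -14$
$\left(a + \sqrt{1 - 3}\right) t = \left(10 + \sqrt{1 - 3}\right) \left(-14\right) = \left(10 + \sqrt{-2}\right) \left(-14\right) = \left(10 + i \sqrt{2}\right) \left(-14\right) = -140 - 14 i \sqrt{2}$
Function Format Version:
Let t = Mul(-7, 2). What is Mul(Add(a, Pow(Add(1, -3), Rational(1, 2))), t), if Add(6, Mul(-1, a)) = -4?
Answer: Add(-140, Mul(-14, I, Pow(2, Rational(1, 2)))) ≈ Add(-140.00, Mul(-19.799, I))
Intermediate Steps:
a = 10 (a = Add(6, Mul(-1, -4)) = Add(6, 4) = 10)
t = -14
Mul(Add(a, Pow(Add(1, -3), Rational(1, 2))), t) = Mul(Add(10, Pow(Add(1, -3), Rational(1, 2))), -14) = Mul(Add(10, Pow(-2, Rational(1, 2))), -14) = Mul(Add(10, Mul(I, Pow(2, Rational(1, 2)))), -14) = Add(-140, Mul(-14, I, Pow(2, Rational(1, 2))))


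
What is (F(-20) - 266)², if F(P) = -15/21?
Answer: 3485689/49 ≈ 71137.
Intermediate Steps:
F(P) = -5/7 (F(P) = -15*1/21 = -5/7)
(F(-20) - 266)² = (-5/7 - 266)² = (-1867/7)² = 3485689/49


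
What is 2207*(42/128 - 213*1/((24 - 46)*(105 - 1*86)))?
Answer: 24729435/13376 ≈ 1848.8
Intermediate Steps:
2207*(42/128 - 213*1/((24 - 46)*(105 - 1*86))) = 2207*(42*(1/128) - 213*(-1/(22*(105 - 86)))) = 2207*(21/64 - 213/((-22*19))) = 2207*(21/64 - 213/(-418)) = 2207*(21/64 - 213*(-1/418)) = 2207*(21/64 + 213/418) = 2207*(11205/13376) = 24729435/13376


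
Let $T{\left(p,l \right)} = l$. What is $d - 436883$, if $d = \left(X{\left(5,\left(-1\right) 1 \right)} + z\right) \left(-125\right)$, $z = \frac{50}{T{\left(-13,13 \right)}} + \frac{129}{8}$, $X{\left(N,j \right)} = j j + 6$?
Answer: $- \frac{45786457}{104} \approx -4.4025 \cdot 10^{5}$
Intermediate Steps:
$X{\left(N,j \right)} = 6 + j^{2}$ ($X{\left(N,j \right)} = j^{2} + 6 = 6 + j^{2}$)
$z = \frac{2077}{104}$ ($z = \frac{50}{13} + \frac{129}{8} = \frac{2077}{104} \approx 19.971$)
$d = - \frac{350625}{104}$ ($d = \left(\left(6 + \left(\left(-1\right) 1\right)^{2}\right) + \frac{2077}{104}\right) \left(-125\right) = \left(\left(6 + \left(-1\right)^{2}\right) + \frac{2077}{104}\right) \left(-125\right) = \left(\left(6 + 1\right) + \frac{2077}{104}\right) \left(-125\right) = \left(7 + \frac{2077}{104}\right) \left(-125\right) = \frac{2805}{104} \left(-125\right) = - \frac{350625}{104} \approx -3371.4$)
$d - 436883 = - \frac{350625}{104} - 436883 = - \frac{45786457}{104}$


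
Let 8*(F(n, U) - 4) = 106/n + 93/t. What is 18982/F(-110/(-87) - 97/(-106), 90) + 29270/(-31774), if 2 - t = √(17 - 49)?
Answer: 1002931722922838687559/583432575937896421 - 7606809524481344*I*√2/36723898529483 ≈ 1719.0 - 292.93*I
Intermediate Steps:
t = 2 - 4*I*√2 (t = 2 - √(17 - 49) = 2 - √(-32) = 2 - 4*I*√2 ≈ 2.0 - 5.6569*I)
F(n, U) = 4 + 53/(4*n) + 93/(8*(2 - 4*I*√2)) (F(n, U) = 4 + (106/n + 93/(2 - 4*I*√2))/8 = 4 + (93/(2 - 4*I*√2) + 106/n)/8 = 4 + (53/(4*n) + 93/(8*(2 - 4*I*√2))) = 4 + 53/(4*n) + 93/(8*(2 - 4*I*√2)))
18982/F(-110/(-87) - 97/(-106), 90) + 29270/(-31774) = 18982/(4 + 53/(4*(-110/(-87) - 97/(-106))) + 93/(8*(2 - 4*I*√2))) + 29270/(-31774) = 18982/(4 + 53/(4*(-110*(-1/87) - 97*(-1/106))) + 93/(8*(2 - 4*I*√2))) + 29270*(-1/31774) = 18982/(4 + 53/(4*(110/87 + 97/106)) + 93/(8*(2 - 4*I*√2))) - 14635/15887 = 18982/(4 + 53/(4*(20099/9222)) + 93/(8*(2 - 4*I*√2))) - 14635/15887 = 18982/(4 + (53/4)*(9222/20099) + 93/(8*(2 - 4*I*√2))) - 14635/15887 = 18982/(4 + 244383/40198 + 93/(8*(2 - 4*I*√2))) - 14635/15887 = 18982/(405175/40198 + 93/(8*(2 - 4*I*√2))) - 14635/15887 = -14635/15887 + 18982/(405175/40198 + 93/(8*(2 - 4*I*√2)))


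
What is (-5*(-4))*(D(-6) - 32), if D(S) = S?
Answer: -760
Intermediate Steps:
(-5*(-4))*(D(-6) - 32) = (-5*(-4))*(-6 - 32) = 20*(-38) = -760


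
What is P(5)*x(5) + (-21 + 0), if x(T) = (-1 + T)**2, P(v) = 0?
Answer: -21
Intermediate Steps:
P(5)*x(5) + (-21 + 0) = 0*(-1 + 5)**2 + (-21 + 0) = 0*4**2 - 21 = 0*16 - 21 = 0 - 21 = -21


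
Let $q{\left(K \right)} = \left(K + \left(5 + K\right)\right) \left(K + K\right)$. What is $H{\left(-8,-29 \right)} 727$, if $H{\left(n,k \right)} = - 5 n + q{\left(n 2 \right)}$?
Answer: $657208$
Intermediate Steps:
$q{\left(K \right)} = 2 K \left(5 + 2 K\right)$ ($q{\left(K \right)} = \left(5 + 2 K\right) 2 K = 2 K \left(5 + 2 K\right)$)
$H{\left(n,k \right)} = - 5 n + 4 n \left(5 + 4 n\right)$ ($H{\left(n,k \right)} = - 5 n + 2 n 2 \left(5 + 2 n 2\right) = - 5 n + 2 \cdot 2 n \left(5 + 2 \cdot 2 n\right) = - 5 n + 2 \cdot 2 n \left(5 + 4 n\right) = - 5 n + 4 n \left(5 + 4 n\right)$)
$H{\left(-8,-29 \right)} 727 = - 8 \left(15 + 16 \left(-8\right)\right) 727 = - 8 \left(15 - 128\right) 727 = \left(-8\right) \left(-113\right) 727 = 904 \cdot 727 = 657208$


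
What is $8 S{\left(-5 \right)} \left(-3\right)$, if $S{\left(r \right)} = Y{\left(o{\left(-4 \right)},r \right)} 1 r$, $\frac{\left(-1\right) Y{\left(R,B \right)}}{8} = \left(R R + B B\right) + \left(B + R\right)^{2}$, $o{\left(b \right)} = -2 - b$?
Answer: $-36480$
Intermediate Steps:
$Y{\left(R,B \right)} = - 8 B^{2} - 8 R^{2} - 8 \left(B + R\right)^{2}$ ($Y{\left(R,B \right)} = - 8 \left(\left(R R + B B\right) + \left(B + R\right)^{2}\right) = - 8 \left(\left(R^{2} + B^{2}\right) + \left(B + R\right)^{2}\right) = - 8 \left(\left(B^{2} + R^{2}\right) + \left(B + R\right)^{2}\right) = - 8 \left(B^{2} + R^{2} + \left(B + R\right)^{2}\right) = - 8 B^{2} - 8 R^{2} - 8 \left(B + R\right)^{2}$)
$S{\left(r \right)} = r \left(-64 - 32 r - 16 r^{2}\right)$ ($S{\left(r \right)} = \left(- 16 r^{2} - 16 \left(-2 - -4\right)^{2} - 16 r \left(-2 - -4\right)\right) 1 r = \left(- 16 r^{2} - 16 \left(-2 + 4\right)^{2} - 16 r \left(-2 + 4\right)\right) 1 r = \left(- 16 r^{2} - 16 \cdot 2^{2} - 16 r 2\right) 1 r = \left(- 16 r^{2} - 64 - 32 r\right) 1 r = \left(-64 - 32 r - 16 r^{2}\right) 1 r = \left(-64 - 32 r - 16 r^{2}\right) r = r \left(-64 - 32 r - 16 r^{2}\right)$)
$8 S{\left(-5 \right)} \left(-3\right) = 8 \left(\left(-16\right) \left(-5\right) \left(4 + \left(-5\right)^{2} + 2 \left(-5\right)\right)\right) \left(-3\right) = 8 \left(\left(-16\right) \left(-5\right) \left(4 + 25 - 10\right)\right) \left(-3\right) = 8 \left(\left(-16\right) \left(-5\right) 19\right) \left(-3\right) = 8 \cdot 1520 \left(-3\right) = 12160 \left(-3\right) = -36480$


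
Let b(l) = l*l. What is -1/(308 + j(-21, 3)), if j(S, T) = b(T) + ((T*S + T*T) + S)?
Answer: -1/242 ≈ -0.0041322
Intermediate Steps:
b(l) = l**2
j(S, T) = S + 2*T**2 + S*T (j(S, T) = T**2 + ((T*S + T*T) + S) = T**2 + ((S*T + T**2) + S) = T**2 + ((T**2 + S*T) + S) = T**2 + (S + T**2 + S*T) = S + 2*T**2 + S*T)
-1/(308 + j(-21, 3)) = -1/(308 + (-21 + 2*3**2 - 21*3)) = -1/(308 + (-21 + 2*9 - 63)) = -1/(308 + (-21 + 18 - 63)) = -1/(308 - 66) = -1/242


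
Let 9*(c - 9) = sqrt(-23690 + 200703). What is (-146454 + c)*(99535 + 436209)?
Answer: -78457030080 + 535744*sqrt(177013)/9 ≈ -7.8432e+10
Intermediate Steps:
c = 9 + sqrt(177013)/9 (c = 9 + sqrt(-23690 + 200703)/9 = 9 + sqrt(177013)/9 ≈ 55.748)
(-146454 + c)*(99535 + 436209) = (-146454 + (9 + sqrt(177013)/9))*(99535 + 436209) = (-146445 + sqrt(177013)/9)*535744 = -78457030080 + 535744*sqrt(177013)/9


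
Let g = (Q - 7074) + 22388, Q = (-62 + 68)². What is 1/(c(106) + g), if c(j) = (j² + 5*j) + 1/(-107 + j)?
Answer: 1/27115 ≈ 3.6880e-5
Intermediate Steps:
c(j) = j² + 1/(-107 + j) + 5*j
Q = 36 (Q = 6² = 36)
g = 15350 (g = (36 - 7074) + 22388 = -7038 + 22388 = 15350)
1/(c(106) + g) = 1/((1 + 106³ - 535*106 - 102*106²)/(-107 + 106) + 15350) = 1/((1 + 1191016 - 56710 - 102*11236)/(-1) + 15350) = 1/(-(1 + 1191016 - 56710 - 1146072) + 15350) = 1/(-1*(-11765) + 15350) = 1/(11765 + 15350) = 1/27115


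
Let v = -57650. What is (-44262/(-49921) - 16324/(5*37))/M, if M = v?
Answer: 403360967/266209972625 ≈ 0.0015152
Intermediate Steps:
M = -57650
(-44262/(-49921) - 16324/(5*37))/M = (-44262/(-49921) - 16324/(5*37))/(-57650) = (-44262*(-1/49921) - 16324/185)*(-1/57650) = (44262/49921 - 16324*1/185)*(-1/57650) = (44262/49921 - 16324/185)*(-1/57650) = -806721934/9235385*(-1/57650) = 403360967/266209972625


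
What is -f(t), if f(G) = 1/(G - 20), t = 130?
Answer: -1/110 ≈ -0.0090909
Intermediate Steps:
f(G) = 1/(-20 + G)
-f(t) = -1/(-20 + 130) = -1/110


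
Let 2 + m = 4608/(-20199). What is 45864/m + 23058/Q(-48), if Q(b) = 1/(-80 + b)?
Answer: -1714848660/577 ≈ -2.9720e+6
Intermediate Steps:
m = -15002/6733 (m = -2 + 4608/(-20199) = -2 + 4608*(-1/20199) = -2 - 1536/6733 = -15002/6733 ≈ -2.2281)
45864/m + 23058/Q(-48) = 45864/(-15002/6733) + 23058/(1/(-80 - 48)) = 45864*(-6733/15002) + 23058/(1/(-128)) = -11877012/577 + 23058/(-1/128) = -11877012/577 + 23058*(-128) = -11877012/577 - 2951424 = -1714848660/577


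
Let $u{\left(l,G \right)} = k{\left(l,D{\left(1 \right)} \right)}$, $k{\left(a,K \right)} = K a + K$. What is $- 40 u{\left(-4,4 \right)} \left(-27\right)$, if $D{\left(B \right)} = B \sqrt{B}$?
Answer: $-3240$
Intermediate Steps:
$D{\left(B \right)} = B^{\frac{3}{2}}$
$k{\left(a,K \right)} = K + K a$
$u{\left(l,G \right)} = 1 + l$ ($u{\left(l,G \right)} = 1^{\frac{3}{2}} \left(1 + l\right) = 1 \left(1 + l\right) = 1 + l$)
$- 40 u{\left(-4,4 \right)} \left(-27\right) = - 40 \left(1 - 4\right) \left(-27\right) = \left(-40\right) \left(-3\right) \left(-27\right) = 120 \left(-27\right) = -3240$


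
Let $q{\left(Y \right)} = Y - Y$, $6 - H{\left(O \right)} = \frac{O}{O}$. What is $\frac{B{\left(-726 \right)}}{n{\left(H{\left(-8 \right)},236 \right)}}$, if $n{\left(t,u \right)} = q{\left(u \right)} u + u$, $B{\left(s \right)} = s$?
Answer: $- \frac{363}{118} \approx -3.0763$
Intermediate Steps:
$H{\left(O \right)} = 5$ ($H{\left(O \right)} = 6 - \frac{O}{O} = 6 - 1 = 5$)
$q{\left(Y \right)} = 0$
$n{\left(t,u \right)} = u$ ($n{\left(t,u \right)} = 0 u + u = 0 + u = u$)
$\frac{B{\left(-726 \right)}}{n{\left(H{\left(-8 \right)},236 \right)}} = - \frac{726}{236} = \left(-726\right) \frac{1}{236} = - \frac{363}{118}$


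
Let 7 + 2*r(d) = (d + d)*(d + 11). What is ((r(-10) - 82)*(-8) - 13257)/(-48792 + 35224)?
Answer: 12493/13568 ≈ 0.92077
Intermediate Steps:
r(d) = -7/2 + d*(11 + d) (r(d) = -7/2 + ((d + d)*(d + 11))/2 = -7/2 + ((2*d)*(11 + d))/2 = -7/2 + (2*d*(11 + d))/2 = -7/2 + d*(11 + d))
((r(-10) - 82)*(-8) - 13257)/(-48792 + 35224) = (((-7/2 + (-10)² + 11*(-10)) - 82)*(-8) - 13257)/(-48792 + 35224) = (((-7/2 + 100 - 110) - 82)*(-8) - 13257)/(-13568) = ((-27/2 - 82)*(-8) - 13257)*(-1/13568) = (-191/2*(-8) - 13257)*(-1/13568) = (764 - 13257)*(-1/13568) = -12493*(-1/13568) = 12493/13568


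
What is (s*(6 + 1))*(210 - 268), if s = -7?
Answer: 2842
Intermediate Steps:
(s*(6 + 1))*(210 - 268) = (-7*(6 + 1))*(210 - 268) = -7*7*(-58) = -49*(-58) = 2842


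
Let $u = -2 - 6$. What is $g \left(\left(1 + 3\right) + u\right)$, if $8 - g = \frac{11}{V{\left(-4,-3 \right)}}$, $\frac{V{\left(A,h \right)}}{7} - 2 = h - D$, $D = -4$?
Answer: $- \frac{628}{21} \approx -29.905$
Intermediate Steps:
$u = -8$ ($u = -2 - 6 = -8$)
$V{\left(A,h \right)} = 42 + 7 h$ ($V{\left(A,h \right)} = 14 + 7 \left(h - -4\right) = 14 + 7 \left(h + 4\right) = 14 + 7 \left(4 + h\right) = 14 + \left(28 + 7 h\right) = 42 + 7 h$)
$g = \frac{157}{21}$ ($g = 8 - \frac{11}{42 + 7 \left(-3\right)} = 8 - \frac{11}{42 - 21} = 8 - \frac{11}{21} = \frac{157}{21} \approx 7.4762$)
$g \left(\left(1 + 3\right) + u\right) = \frac{157 \left(\left(1 + 3\right) - 8\right)}{21} = \frac{157 \left(4 - 8\right)}{21} = \frac{157}{21} \left(-4\right) = - \frac{628}{21}$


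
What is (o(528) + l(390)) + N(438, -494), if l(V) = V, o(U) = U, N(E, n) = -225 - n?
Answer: 1187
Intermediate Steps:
(o(528) + l(390)) + N(438, -494) = (528 + 390) + (-225 - 1*(-494)) = 918 + (-225 + 494) = 918 + 269 = 1187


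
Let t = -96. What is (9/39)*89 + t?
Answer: -981/13 ≈ -75.462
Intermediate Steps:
(9/39)*89 + t = (9/39)*89 - 96 = (9*(1/39))*89 - 96 = (3/13)*89 - 96 = 267/13 - 96 = -981/13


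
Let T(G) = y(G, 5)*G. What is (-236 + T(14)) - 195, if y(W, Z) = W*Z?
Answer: 549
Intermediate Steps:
T(G) = 5*G² (T(G) = (G*5)*G = (5*G)*G = 5*G²)
(-236 + T(14)) - 195 = (-236 + 5*14²) - 195 = (-236 + 5*196) - 195 = (-236 + 980) - 195 = 744 - 195 = 549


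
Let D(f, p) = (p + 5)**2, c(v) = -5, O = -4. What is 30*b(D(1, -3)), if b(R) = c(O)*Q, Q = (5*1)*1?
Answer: -750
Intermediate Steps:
Q = 5 (Q = 5*1 = 5)
D(f, p) = (5 + p)**2
b(R) = -25 (b(R) = -5*5 = -25)
30*b(D(1, -3)) = 30*(-25) = -750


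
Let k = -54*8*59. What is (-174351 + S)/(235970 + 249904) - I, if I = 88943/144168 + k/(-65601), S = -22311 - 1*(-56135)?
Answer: -110173456876121/85096017060408 ≈ -1.2947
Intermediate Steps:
k = -25488 (k = -432*59 = -25488)
S = 33824 (S = -22311 + 56135 = 33824)
I = 1056589303/1050840552 (I = 88943/144168 - 25488/(-65601) = 88943*(1/144168) - 25488*(-1/65601) = 88943/144168 + 2832/7289 = 1056589303/1050840552 ≈ 1.0055)
(-174351 + S)/(235970 + 249904) - I = (-174351 + 33824)/(235970 + 249904) - 1*1056589303/1050840552 = -140527/485874 - 1056589303/1050840552 = -110173456876121/85096017060408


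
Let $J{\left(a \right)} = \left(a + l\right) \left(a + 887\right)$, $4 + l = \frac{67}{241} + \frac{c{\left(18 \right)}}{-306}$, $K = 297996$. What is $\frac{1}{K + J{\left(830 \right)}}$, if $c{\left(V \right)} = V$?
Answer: $\frac{241}{413704056} \approx 5.8254 \cdot 10^{-7}$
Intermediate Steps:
$l = - \frac{15490}{4097}$ ($l = -4 + \left(\frac{67}{241} + \frac{18}{-306}\right) = -4 + \left(67 \cdot \frac{1}{241} + 18 \left(- \frac{1}{306}\right)\right) = -4 + \left(\frac{67}{241} - \frac{1}{17}\right) = -4 + \frac{898}{4097} = - \frac{15490}{4097} \approx -3.7808$)
$J{\left(a \right)} = \left(887 + a\right) \left(- \frac{15490}{4097} + a\right)$ ($J{\left(a \right)} = \left(a - \frac{15490}{4097}\right) \left(a + 887\right) = \left(- \frac{15490}{4097} + a\right) \left(887 + a\right) = \left(887 + a\right) \left(- \frac{15490}{4097} + a\right)$)
$\frac{1}{K + J{\left(830 \right)}} = \frac{1}{297996 + \left(- \frac{13739630}{4097} + 830^{2} + \frac{3618549}{4097} \cdot 830\right)} = \frac{1}{297996 + \left(- \frac{13739630}{4097} + 688900 + \frac{3003395670}{4097}\right)} = \frac{1}{297996 + \frac{341887020}{241}} = \frac{1}{\frac{413704056}{241}} = \frac{241}{413704056}$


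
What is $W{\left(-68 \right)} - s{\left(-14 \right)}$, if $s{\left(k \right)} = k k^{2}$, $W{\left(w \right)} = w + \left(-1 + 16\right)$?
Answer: $2691$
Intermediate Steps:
$W{\left(w \right)} = 15 + w$ ($W{\left(w \right)} = w + 15 = 15 + w$)
$s{\left(k \right)} = k^{3}$
$W{\left(-68 \right)} - s{\left(-14 \right)} = \left(15 - 68\right) - \left(-14\right)^{3} = -53 - -2744 = -53 + 2744 = 2691$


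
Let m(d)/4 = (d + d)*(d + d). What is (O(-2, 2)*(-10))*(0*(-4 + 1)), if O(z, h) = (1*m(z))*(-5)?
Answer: 0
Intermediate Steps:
m(d) = 16*d² (m(d) = 4*((d + d)*(d + d)) = 4*((2*d)*(2*d)) = 4*(4*d²) = 16*d²)
O(z, h) = -80*z² (O(z, h) = (1*(16*z²))*(-5) = (16*z²)*(-5) = -80*z²)
(O(-2, 2)*(-10))*(0*(-4 + 1)) = (-80*(-2)²*(-10))*(0*(-4 + 1)) = (-80*4*(-10))*(0*(-3)) = -320*(-10)*0 = 3200*0 = 0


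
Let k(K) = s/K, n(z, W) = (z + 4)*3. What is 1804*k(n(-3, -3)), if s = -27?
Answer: -16236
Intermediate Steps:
n(z, W) = 12 + 3*z (n(z, W) = (4 + z)*3 = 12 + 3*z)
k(K) = -27/K
1804*k(n(-3, -3)) = 1804*(-27/(12 + 3*(-3))) = 1804*(-27/(12 - 9)) = 1804*(-27/3) = 1804*(-27*1/3) = 1804*(-9) = -16236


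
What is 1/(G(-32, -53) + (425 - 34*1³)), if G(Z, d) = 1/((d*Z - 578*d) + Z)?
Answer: 32298/12628519 ≈ 0.0025575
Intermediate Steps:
G(Z, d) = 1/(Z - 578*d + Z*d) (G(Z, d) = 1/((Z*d - 578*d) + Z) = 1/((-578*d + Z*d) + Z) = 1/(Z - 578*d + Z*d))
1/(G(-32, -53) + (425 - 34*1³)) = 1/(1/(-32 - 578*(-53) - 32*(-53)) + (425 - 34*1³)) = 1/(1/(-32 + 30634 + 1696) + (425 - 34*1)) = 1/(1/32298 + (425 - 34)) = 1/(1/32298 + 391) = 1/(12628519/32298) = 32298/12628519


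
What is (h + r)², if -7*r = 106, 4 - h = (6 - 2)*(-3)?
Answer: 36/49 ≈ 0.73469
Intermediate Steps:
h = 16 (h = 4 - (6 - 2)*(-3) = 4 - 4*(-3) = 4 - 1*(-12) = 4 + 12 = 16)
r = -106/7 (r = -⅐*106 = -106/7 ≈ -15.143)
(h + r)² = (16 - 106/7)² = (6/7)² = 36/49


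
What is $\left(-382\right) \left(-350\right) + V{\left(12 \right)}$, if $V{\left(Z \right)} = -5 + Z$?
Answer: $133707$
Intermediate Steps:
$\left(-382\right) \left(-350\right) + V{\left(12 \right)} = \left(-382\right) \left(-350\right) + \left(-5 + 12\right) = 133700 + 7 = 133707$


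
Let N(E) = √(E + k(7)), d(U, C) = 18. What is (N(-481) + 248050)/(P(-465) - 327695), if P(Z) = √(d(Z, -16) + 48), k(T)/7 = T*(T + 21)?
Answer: -81284744750/107384012959 - 2949255*√11/107384012959 - 248050*√66/107384012959 - 99*√6/107384012959 ≈ -0.75706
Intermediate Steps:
k(T) = 7*T*(21 + T) (k(T) = 7*(T*(T + 21)) = 7*(T*(21 + T)) = 7*T*(21 + T))
P(Z) = √66 (P(Z) = √(18 + 48) = √66)
N(E) = √(1372 + E) (N(E) = √(E + 7*7*(21 + 7)) = √(E + 7*7*28) = √(E + 1372) = √(1372 + E))
(N(-481) + 248050)/(P(-465) - 327695) = (√(1372 - 481) + 248050)/(√66 - 327695) = (√891 + 248050)/(-327695 + √66) = (9*√11 + 248050)/(-327695 + √66) = (248050 + 9*√11)/(-327695 + √66)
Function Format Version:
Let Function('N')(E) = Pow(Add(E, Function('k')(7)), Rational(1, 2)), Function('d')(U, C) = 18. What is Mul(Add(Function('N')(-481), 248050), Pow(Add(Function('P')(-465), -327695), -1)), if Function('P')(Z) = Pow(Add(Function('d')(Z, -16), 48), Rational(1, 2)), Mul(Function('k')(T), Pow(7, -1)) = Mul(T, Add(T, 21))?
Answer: Add(Rational(-81284744750, 107384012959), Mul(Rational(-2949255, 107384012959), Pow(11, Rational(1, 2))), Mul(Rational(-248050, 107384012959), Pow(66, Rational(1, 2))), Mul(Rational(-99, 107384012959), Pow(6, Rational(1, 2)))) ≈ -0.75706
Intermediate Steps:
Function('k')(T) = Mul(7, T, Add(21, T)) (Function('k')(T) = Mul(7, Mul(T, Add(T, 21))) = Mul(7, Mul(T, Add(21, T))) = Mul(7, T, Add(21, T)))
Function('P')(Z) = Pow(66, Rational(1, 2)) (Function('P')(Z) = Pow(Add(18, 48), Rational(1, 2)) = Pow(66, Rational(1, 2)))
Function('N')(E) = Pow(Add(1372, E), Rational(1, 2)) (Function('N')(E) = Pow(Add(E, Mul(7, 7, Add(21, 7))), Rational(1, 2)) = Pow(Add(E, Mul(7, 7, 28)), Rational(1, 2)) = Pow(Add(E, 1372), Rational(1, 2)) = Pow(Add(1372, E), Rational(1, 2)))
Mul(Add(Function('N')(-481), 248050), Pow(Add(Function('P')(-465), -327695), -1)) = Mul(Add(Pow(Add(1372, -481), Rational(1, 2)), 248050), Pow(Add(Pow(66, Rational(1, 2)), -327695), -1)) = Mul(Add(Pow(891, Rational(1, 2)), 248050), Pow(Add(-327695, Pow(66, Rational(1, 2))), -1)) = Mul(Add(Mul(9, Pow(11, Rational(1, 2))), 248050), Pow(Add(-327695, Pow(66, Rational(1, 2))), -1)) = Mul(Add(248050, Mul(9, Pow(11, Rational(1, 2)))), Pow(Add(-327695, Pow(66, Rational(1, 2))), -1)) = Mul(Pow(Add(-327695, Pow(66, Rational(1, 2))), -1), Add(248050, Mul(9, Pow(11, Rational(1, 2)))))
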